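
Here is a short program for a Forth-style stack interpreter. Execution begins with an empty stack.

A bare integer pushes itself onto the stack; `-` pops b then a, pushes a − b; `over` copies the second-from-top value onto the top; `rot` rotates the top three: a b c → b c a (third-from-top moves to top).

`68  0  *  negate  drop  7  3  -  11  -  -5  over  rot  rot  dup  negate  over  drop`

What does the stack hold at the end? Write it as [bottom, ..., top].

68     : 68
0      : 68 0
*      : 0
negate : 0
drop   : (empty)
7      : 7
3      : 7 3
-      : 4
11     : 4 11
-      : -7
-5     : -7 -5
over   : -7 -5 -7
rot    : -5 -7 -7
rot    : -7 -7 -5
dup    : -7 -7 -5 -5
negate : -7 -7 -5 5
over   : -7 -7 -5 5 -5
drop   : -7 -7 -5 5

[-7, -7, -5, 5]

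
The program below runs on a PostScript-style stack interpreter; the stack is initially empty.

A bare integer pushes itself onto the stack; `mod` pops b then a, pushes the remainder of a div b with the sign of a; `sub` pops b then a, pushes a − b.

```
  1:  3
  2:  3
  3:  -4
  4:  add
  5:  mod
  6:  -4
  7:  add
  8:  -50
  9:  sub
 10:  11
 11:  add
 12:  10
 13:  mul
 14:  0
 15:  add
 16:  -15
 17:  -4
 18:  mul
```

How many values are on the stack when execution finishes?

3   -> [3]
3   -> [3, 3]
-4  -> [3, 3, -4]
add -> [3, -1]
mod -> [0]
-4  -> [0, -4]
add -> [-4]
-50 -> [-4, -50]
sub -> [46]
11  -> [46, 11]
add -> [57]
10  -> [57, 10]
mul -> [570]
0   -> [570, 0]
add -> [570]
-15 -> [570, -15]
-4  -> [570, -15, -4]
mul -> [570, 60]

2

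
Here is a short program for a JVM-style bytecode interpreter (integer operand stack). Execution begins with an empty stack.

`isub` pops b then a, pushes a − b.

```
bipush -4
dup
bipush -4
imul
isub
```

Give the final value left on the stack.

bipush -4 -> -4
dup       -> -4 -4
bipush -4 -> -4 -4 -4
imul      -> -4 16
isub      -> -20

-20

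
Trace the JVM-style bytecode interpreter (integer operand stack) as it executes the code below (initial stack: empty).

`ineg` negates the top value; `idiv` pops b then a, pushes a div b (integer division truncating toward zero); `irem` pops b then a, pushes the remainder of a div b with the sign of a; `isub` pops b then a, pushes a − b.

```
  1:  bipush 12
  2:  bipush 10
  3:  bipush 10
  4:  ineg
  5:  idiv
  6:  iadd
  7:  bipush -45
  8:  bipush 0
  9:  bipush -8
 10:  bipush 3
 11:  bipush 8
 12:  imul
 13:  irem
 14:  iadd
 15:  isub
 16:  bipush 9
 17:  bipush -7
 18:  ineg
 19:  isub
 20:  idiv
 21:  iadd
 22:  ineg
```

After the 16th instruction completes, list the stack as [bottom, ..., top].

[11, -37, 9]

bipush 12  : [12]
bipush 10  : [12, 10]
bipush 10  : [12, 10, 10]
ineg       : [12, 10, -10]
idiv       : [12, -1]
iadd       : [11]
bipush -45 : [11, -45]
bipush 0   : [11, -45, 0]
bipush -8  : [11, -45, 0, -8]
bipush 3   : [11, -45, 0, -8, 3]
bipush 8   : [11, -45, 0, -8, 3, 8]
imul       : [11, -45, 0, -8, 24]
irem       : [11, -45, 0, -8]
iadd       : [11, -45, -8]
isub       : [11, -37]
bipush 9   : [11, -37, 9]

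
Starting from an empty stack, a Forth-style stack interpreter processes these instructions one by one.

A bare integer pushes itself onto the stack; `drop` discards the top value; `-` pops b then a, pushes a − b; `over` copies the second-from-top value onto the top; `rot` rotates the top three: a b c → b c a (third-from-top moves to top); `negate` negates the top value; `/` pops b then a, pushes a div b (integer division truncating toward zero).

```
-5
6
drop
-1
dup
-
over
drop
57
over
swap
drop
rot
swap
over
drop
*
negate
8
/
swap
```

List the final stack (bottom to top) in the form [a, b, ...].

[0, 0]

-5     → -5
6      → -5 6
drop   → -5
-1     → -5 -1
dup    → -5 -1 -1
-      → -5 0
over   → -5 0 -5
drop   → -5 0
57     → -5 0 57
over   → -5 0 57 0
swap   → -5 0 0 57
drop   → -5 0 0
rot    → 0 0 -5
swap   → 0 -5 0
over   → 0 -5 0 -5
drop   → 0 -5 0
*      → 0 0
negate → 0 0
8      → 0 0 8
/      → 0 0
swap   → 0 0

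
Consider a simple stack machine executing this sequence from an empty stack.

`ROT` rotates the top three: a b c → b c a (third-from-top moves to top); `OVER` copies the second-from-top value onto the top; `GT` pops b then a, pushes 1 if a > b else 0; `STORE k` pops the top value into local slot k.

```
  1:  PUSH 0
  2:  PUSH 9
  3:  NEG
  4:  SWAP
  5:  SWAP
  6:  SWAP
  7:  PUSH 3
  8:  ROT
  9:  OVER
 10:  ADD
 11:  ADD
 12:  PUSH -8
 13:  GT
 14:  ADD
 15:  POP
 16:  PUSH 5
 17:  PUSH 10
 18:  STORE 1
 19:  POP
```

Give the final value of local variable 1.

10

PUSH 0  -> 0
PUSH 9  -> 0 9
NEG     -> 0 -9
SWAP    -> -9 0
SWAP    -> 0 -9
SWAP    -> -9 0
PUSH 3  -> -9 0 3
ROT     -> 0 3 -9
OVER    -> 0 3 -9 3
ADD     -> 0 3 -6
ADD     -> 0 -3
PUSH -8 -> 0 -3 -8
GT      -> 0 1
ADD     -> 1
POP     -> (empty)
PUSH 5  -> 5
PUSH 10 -> 5 10
STORE 1 -> 5
POP     -> (empty)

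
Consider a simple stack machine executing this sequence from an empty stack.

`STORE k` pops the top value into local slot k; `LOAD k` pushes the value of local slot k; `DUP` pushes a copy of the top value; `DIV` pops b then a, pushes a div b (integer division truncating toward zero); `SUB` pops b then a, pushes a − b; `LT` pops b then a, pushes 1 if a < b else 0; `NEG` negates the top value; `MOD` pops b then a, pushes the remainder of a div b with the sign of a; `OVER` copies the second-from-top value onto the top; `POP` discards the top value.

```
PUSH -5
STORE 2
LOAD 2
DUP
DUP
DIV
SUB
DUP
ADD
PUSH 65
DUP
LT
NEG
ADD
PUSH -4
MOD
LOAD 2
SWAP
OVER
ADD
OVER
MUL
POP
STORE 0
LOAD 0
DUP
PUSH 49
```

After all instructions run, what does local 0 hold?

-5

PUSH -5 → -5
STORE 2 → (empty)
LOAD 2  → -5
DUP     → -5 -5
DUP     → -5 -5 -5
DIV     → -5 1
SUB     → -6
DUP     → -6 -6
ADD     → -12
PUSH 65 → -12 65
DUP     → -12 65 65
LT      → -12 0
NEG     → -12 0
ADD     → -12
PUSH -4 → -12 -4
MOD     → 0
LOAD 2  → 0 -5
SWAP    → -5 0
OVER    → -5 0 -5
ADD     → -5 -5
OVER    → -5 -5 -5
MUL     → -5 25
POP     → -5
STORE 0 → (empty)
LOAD 0  → -5
DUP     → -5 -5
PUSH 49 → -5 -5 49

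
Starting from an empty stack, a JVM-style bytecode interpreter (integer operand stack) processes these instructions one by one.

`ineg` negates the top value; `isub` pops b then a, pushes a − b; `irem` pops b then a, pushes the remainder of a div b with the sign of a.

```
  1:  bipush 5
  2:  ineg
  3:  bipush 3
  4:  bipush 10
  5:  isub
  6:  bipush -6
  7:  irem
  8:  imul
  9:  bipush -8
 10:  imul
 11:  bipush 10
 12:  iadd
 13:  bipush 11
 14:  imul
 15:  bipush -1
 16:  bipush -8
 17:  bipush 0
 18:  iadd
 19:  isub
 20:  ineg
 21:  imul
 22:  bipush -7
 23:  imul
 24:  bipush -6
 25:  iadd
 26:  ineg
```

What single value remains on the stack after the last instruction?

bipush 5   5
ineg       -5
bipush 3   -5 3
bipush 10  -5 3 10
isub       -5 -7
bipush -6  -5 -7 -6
irem       -5 -1
imul       5
bipush -8  5 -8
imul       -40
bipush 10  -40 10
iadd       -30
bipush 11  -30 11
imul       -330
bipush -1  -330 -1
bipush -8  -330 -1 -8
bipush 0   -330 -1 -8 0
iadd       -330 -1 -8
isub       -330 7
ineg       -330 -7
imul       2310
bipush -7  2310 -7
imul       -16170
bipush -6  -16170 -6
iadd       -16176
ineg       16176

16176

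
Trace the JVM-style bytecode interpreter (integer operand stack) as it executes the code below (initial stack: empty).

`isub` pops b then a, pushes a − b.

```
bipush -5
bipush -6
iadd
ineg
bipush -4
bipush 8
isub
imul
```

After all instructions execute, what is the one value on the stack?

-132

bipush -5 -> [-5]
bipush -6 -> [-5, -6]
iadd      -> [-11]
ineg      -> [11]
bipush -4 -> [11, -4]
bipush 8  -> [11, -4, 8]
isub      -> [11, -12]
imul      -> [-132]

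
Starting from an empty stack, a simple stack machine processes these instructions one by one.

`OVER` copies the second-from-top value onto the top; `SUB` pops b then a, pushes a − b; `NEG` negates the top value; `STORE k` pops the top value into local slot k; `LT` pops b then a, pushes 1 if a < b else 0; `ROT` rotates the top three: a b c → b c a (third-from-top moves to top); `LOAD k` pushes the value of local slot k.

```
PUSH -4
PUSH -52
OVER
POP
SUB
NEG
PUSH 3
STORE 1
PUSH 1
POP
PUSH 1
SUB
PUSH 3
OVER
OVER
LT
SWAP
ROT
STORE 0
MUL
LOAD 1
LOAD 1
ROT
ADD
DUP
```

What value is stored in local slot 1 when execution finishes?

3

PUSH -4  → [-4]
PUSH -52 → [-4, -52]
OVER     → [-4, -52, -4]
POP      → [-4, -52]
SUB      → [48]
NEG      → [-48]
PUSH 3   → [-48, 3]
STORE 1  → [-48]
PUSH 1   → [-48, 1]
POP      → [-48]
PUSH 1   → [-48, 1]
SUB      → [-49]
PUSH 3   → [-49, 3]
OVER     → [-49, 3, -49]
OVER     → [-49, 3, -49, 3]
LT       → [-49, 3, 1]
SWAP     → [-49, 1, 3]
ROT      → [1, 3, -49]
STORE 0  → [1, 3]
MUL      → [3]
LOAD 1   → [3, 3]
LOAD 1   → [3, 3, 3]
ROT      → [3, 3, 3]
ADD      → [3, 6]
DUP      → [3, 6, 6]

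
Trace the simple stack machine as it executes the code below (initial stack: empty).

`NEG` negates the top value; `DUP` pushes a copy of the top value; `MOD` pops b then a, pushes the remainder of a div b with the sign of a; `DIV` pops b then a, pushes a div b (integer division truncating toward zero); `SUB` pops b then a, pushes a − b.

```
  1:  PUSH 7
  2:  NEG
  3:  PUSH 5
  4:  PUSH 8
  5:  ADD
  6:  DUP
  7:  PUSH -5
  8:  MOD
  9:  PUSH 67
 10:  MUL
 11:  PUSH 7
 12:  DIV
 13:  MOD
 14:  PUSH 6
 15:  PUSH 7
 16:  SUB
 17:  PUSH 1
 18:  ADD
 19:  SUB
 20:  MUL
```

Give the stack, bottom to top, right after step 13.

[-7, 13]

PUSH 7  → [7]
NEG     → [-7]
PUSH 5  → [-7, 5]
PUSH 8  → [-7, 5, 8]
ADD     → [-7, 13]
DUP     → [-7, 13, 13]
PUSH -5 → [-7, 13, 13, -5]
MOD     → [-7, 13, 3]
PUSH 67 → [-7, 13, 3, 67]
MUL     → [-7, 13, 201]
PUSH 7  → [-7, 13, 201, 7]
DIV     → [-7, 13, 28]
MOD     → [-7, 13]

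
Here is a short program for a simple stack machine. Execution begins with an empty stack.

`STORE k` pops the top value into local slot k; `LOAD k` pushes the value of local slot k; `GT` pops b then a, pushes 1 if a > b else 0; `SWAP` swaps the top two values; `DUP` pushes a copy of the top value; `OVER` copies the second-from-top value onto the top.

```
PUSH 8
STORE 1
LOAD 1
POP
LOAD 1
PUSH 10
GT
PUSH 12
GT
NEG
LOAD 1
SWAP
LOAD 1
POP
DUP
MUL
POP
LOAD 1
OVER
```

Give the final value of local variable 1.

8

PUSH 8  -> 8
STORE 1 -> (empty)
LOAD 1  -> 8
POP     -> (empty)
LOAD 1  -> 8
PUSH 10 -> 8 10
GT      -> 0
PUSH 12 -> 0 12
GT      -> 0
NEG     -> 0
LOAD 1  -> 0 8
SWAP    -> 8 0
LOAD 1  -> 8 0 8
POP     -> 8 0
DUP     -> 8 0 0
MUL     -> 8 0
POP     -> 8
LOAD 1  -> 8 8
OVER    -> 8 8 8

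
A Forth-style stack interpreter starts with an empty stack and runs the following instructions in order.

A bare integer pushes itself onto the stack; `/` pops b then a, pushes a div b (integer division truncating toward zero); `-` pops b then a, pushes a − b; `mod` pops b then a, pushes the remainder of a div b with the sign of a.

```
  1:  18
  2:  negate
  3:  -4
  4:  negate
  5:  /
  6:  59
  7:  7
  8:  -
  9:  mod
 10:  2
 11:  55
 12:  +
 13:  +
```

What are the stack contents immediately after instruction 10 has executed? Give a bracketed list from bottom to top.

[-4, 2]

18     : [18]
negate : [-18]
-4     : [-18, -4]
negate : [-18, 4]
/      : [-4]
59     : [-4, 59]
7      : [-4, 59, 7]
-      : [-4, 52]
mod    : [-4]
2      : [-4, 2]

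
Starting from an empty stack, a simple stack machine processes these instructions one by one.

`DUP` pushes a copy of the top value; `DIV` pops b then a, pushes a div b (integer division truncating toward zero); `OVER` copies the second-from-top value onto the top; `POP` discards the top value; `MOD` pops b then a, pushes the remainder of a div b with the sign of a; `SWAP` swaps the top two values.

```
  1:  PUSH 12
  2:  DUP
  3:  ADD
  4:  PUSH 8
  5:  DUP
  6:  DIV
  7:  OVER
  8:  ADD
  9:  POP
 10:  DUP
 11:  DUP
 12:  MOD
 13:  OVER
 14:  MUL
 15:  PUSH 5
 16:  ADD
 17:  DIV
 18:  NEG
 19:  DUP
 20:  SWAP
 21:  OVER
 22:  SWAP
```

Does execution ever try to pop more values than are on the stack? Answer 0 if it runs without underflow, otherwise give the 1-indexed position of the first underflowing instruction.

PUSH 12 : [12]
DUP     : [12, 12]
ADD     : [24]
PUSH 8  : [24, 8]
DUP     : [24, 8, 8]
DIV     : [24, 1]
OVER    : [24, 1, 24]
ADD     : [24, 25]
POP     : [24]
DUP     : [24, 24]
DUP     : [24, 24, 24]
MOD     : [24, 0]
OVER    : [24, 0, 24]
MUL     : [24, 0]
PUSH 5  : [24, 0, 5]
ADD     : [24, 5]
DIV     : [4]
NEG     : [-4]
DUP     : [-4, -4]
SWAP    : [-4, -4]
OVER    : [-4, -4, -4]
SWAP    : [-4, -4, -4]

0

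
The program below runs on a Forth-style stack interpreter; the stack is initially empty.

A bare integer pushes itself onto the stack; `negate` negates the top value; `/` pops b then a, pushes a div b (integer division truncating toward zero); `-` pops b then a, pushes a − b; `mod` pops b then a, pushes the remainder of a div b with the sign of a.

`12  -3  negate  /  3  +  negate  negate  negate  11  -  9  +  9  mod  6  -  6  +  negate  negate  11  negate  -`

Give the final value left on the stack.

12     : 12
-3     : 12 -3
negate : 12 3
/      : 4
3      : 4 3
+      : 7
negate : -7
negate : 7
negate : -7
11     : -7 11
-      : -18
9      : -18 9
+      : -9
9      : -9 9
mod    : 0
6      : 0 6
-      : -6
6      : -6 6
+      : 0
negate : 0
negate : 0
11     : 0 11
negate : 0 -11
-      : 11

11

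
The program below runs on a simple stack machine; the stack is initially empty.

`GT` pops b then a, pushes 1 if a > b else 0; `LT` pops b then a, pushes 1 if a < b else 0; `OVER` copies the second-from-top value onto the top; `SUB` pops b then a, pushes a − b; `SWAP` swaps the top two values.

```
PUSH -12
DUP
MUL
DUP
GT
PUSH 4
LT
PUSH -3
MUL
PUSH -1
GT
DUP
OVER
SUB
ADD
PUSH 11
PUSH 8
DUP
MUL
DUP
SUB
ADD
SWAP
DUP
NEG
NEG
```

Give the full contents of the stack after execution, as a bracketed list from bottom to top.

[11, 0, 0]

PUSH -12  -12
DUP       -12 -12
MUL       144
DUP       144 144
GT        0
PUSH 4    0 4
LT        1
PUSH -3   1 -3
MUL       -3
PUSH -1   -3 -1
GT        0
DUP       0 0
OVER      0 0 0
SUB       0 0
ADD       0
PUSH 11   0 11
PUSH 8    0 11 8
DUP       0 11 8 8
MUL       0 11 64
DUP       0 11 64 64
SUB       0 11 0
ADD       0 11
SWAP      11 0
DUP       11 0 0
NEG       11 0 0
NEG       11 0 0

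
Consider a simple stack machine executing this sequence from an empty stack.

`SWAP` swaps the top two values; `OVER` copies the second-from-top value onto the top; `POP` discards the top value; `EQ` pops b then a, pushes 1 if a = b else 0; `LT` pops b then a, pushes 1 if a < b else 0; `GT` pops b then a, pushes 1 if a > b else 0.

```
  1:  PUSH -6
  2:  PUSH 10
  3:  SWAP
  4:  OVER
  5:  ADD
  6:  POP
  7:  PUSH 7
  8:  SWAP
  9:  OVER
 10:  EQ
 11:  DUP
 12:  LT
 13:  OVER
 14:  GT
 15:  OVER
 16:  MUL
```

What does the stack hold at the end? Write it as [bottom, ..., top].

[7, 0]

PUSH -6  -6
PUSH 10  -6 10
SWAP     10 -6
OVER     10 -6 10
ADD      10 4
POP      10
PUSH 7   10 7
SWAP     7 10
OVER     7 10 7
EQ       7 0
DUP      7 0 0
LT       7 0
OVER     7 0 7
GT       7 0
OVER     7 0 7
MUL      7 0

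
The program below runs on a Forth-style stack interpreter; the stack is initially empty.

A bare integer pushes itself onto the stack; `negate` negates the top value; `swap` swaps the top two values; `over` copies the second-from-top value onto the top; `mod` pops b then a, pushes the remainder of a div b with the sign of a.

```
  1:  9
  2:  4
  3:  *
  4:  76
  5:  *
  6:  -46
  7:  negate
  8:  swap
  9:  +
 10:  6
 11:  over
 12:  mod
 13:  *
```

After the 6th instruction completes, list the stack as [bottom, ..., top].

[2736, -46]

9   : [9]
4   : [9, 4]
*   : [36]
76  : [36, 76]
*   : [2736]
-46 : [2736, -46]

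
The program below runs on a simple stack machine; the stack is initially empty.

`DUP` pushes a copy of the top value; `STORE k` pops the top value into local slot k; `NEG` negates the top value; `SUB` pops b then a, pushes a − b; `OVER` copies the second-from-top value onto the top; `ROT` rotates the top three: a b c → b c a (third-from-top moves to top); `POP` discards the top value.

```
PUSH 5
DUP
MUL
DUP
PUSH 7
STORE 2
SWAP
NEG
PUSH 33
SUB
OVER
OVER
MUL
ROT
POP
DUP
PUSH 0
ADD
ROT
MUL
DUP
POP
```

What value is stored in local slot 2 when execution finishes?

7

PUSH 5  → [5]
DUP     → [5, 5]
MUL     → [25]
DUP     → [25, 25]
PUSH 7  → [25, 25, 7]
STORE 2 → [25, 25]
SWAP    → [25, 25]
NEG     → [25, -25]
PUSH 33 → [25, -25, 33]
SUB     → [25, -58]
OVER    → [25, -58, 25]
OVER    → [25, -58, 25, -58]
MUL     → [25, -58, -1450]
ROT     → [-58, -1450, 25]
POP     → [-58, -1450]
DUP     → [-58, -1450, -1450]
PUSH 0  → [-58, -1450, -1450, 0]
ADD     → [-58, -1450, -1450]
ROT     → [-1450, -1450, -58]
MUL     → [-1450, 84100]
DUP     → [-1450, 84100, 84100]
POP     → [-1450, 84100]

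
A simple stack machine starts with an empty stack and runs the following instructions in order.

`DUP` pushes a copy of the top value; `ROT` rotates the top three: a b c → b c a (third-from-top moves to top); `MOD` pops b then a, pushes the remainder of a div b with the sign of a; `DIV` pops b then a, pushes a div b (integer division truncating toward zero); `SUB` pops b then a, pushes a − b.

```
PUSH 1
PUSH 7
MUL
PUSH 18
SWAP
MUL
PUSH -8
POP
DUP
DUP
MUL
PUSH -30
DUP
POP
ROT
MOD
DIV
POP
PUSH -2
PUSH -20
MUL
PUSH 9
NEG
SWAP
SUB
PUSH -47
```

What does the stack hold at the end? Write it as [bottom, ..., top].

PUSH 1   -> 1
PUSH 7   -> 1 7
MUL      -> 7
PUSH 18  -> 7 18
SWAP     -> 18 7
MUL      -> 126
PUSH -8  -> 126 -8
POP      -> 126
DUP      -> 126 126
DUP      -> 126 126 126
MUL      -> 126 15876
PUSH -30 -> 126 15876 -30
DUP      -> 126 15876 -30 -30
POP      -> 126 15876 -30
ROT      -> 15876 -30 126
MOD      -> 15876 -30
DIV      -> -529
POP      -> (empty)
PUSH -2  -> -2
PUSH -20 -> -2 -20
MUL      -> 40
PUSH 9   -> 40 9
NEG      -> 40 -9
SWAP     -> -9 40
SUB      -> -49
PUSH -47 -> -49 -47

[-49, -47]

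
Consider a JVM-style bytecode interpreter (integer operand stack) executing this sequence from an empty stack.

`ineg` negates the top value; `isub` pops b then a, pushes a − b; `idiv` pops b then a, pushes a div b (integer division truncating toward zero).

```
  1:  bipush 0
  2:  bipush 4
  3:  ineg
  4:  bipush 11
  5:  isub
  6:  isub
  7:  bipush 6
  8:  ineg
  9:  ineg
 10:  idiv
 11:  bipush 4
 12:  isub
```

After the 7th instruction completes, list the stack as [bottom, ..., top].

[15, 6]

bipush 0  -> 0
bipush 4  -> 0 4
ineg      -> 0 -4
bipush 11 -> 0 -4 11
isub      -> 0 -15
isub      -> 15
bipush 6  -> 15 6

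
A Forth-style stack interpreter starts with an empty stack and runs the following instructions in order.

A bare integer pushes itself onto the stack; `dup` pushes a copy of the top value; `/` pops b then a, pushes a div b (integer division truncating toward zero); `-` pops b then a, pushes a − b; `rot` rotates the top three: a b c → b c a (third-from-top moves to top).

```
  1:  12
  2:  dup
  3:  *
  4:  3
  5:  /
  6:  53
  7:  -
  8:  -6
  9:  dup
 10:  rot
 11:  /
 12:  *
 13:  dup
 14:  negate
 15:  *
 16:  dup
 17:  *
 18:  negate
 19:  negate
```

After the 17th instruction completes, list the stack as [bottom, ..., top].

[1296]

12      [12]
dup     [12, 12]
*       [144]
3       [144, 3]
/       [48]
53      [48, 53]
-       [-5]
-6      [-5, -6]
dup     [-5, -6, -6]
rot     [-6, -6, -5]
/       [-6, 1]
*       [-6]
dup     [-6, -6]
negate  [-6, 6]
*       [-36]
dup     [-36, -36]
*       [1296]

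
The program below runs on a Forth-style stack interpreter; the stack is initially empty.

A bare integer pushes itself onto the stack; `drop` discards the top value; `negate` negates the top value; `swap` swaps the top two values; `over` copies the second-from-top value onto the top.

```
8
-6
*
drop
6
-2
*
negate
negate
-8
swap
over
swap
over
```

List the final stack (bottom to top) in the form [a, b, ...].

[-8, -8, -12, -8]

8      -> 8
-6     -> 8 -6
*      -> -48
drop   -> (empty)
6      -> 6
-2     -> 6 -2
*      -> -12
negate -> 12
negate -> -12
-8     -> -12 -8
swap   -> -8 -12
over   -> -8 -12 -8
swap   -> -8 -8 -12
over   -> -8 -8 -12 -8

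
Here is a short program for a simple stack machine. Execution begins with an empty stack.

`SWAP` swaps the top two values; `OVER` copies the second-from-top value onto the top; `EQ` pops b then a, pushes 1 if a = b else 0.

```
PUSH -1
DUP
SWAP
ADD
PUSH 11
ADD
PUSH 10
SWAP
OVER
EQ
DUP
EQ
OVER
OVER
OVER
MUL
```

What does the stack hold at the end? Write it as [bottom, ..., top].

[10, 1, 10, 10]

PUSH -1  -1
DUP      -1 -1
SWAP     -1 -1
ADD      -2
PUSH 11  -2 11
ADD      9
PUSH 10  9 10
SWAP     10 9
OVER     10 9 10
EQ       10 0
DUP      10 0 0
EQ       10 1
OVER     10 1 10
OVER     10 1 10 1
OVER     10 1 10 1 10
MUL      10 1 10 10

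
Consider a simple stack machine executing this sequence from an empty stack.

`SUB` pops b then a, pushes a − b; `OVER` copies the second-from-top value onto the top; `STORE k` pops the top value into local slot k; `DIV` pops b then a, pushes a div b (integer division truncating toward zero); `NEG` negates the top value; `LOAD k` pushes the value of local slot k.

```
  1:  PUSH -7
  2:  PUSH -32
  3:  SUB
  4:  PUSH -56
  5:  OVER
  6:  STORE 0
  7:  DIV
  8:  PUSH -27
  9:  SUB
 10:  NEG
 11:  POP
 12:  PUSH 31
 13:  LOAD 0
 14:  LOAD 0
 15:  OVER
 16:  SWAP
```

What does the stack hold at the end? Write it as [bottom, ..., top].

[31, 25, 25, 25]

PUSH -7  -> -7
PUSH -32 -> -7 -32
SUB      -> 25
PUSH -56 -> 25 -56
OVER     -> 25 -56 25
STORE 0  -> 25 -56
DIV      -> 0
PUSH -27 -> 0 -27
SUB      -> 27
NEG      -> -27
POP      -> (empty)
PUSH 31  -> 31
LOAD 0   -> 31 25
LOAD 0   -> 31 25 25
OVER     -> 31 25 25 25
SWAP     -> 31 25 25 25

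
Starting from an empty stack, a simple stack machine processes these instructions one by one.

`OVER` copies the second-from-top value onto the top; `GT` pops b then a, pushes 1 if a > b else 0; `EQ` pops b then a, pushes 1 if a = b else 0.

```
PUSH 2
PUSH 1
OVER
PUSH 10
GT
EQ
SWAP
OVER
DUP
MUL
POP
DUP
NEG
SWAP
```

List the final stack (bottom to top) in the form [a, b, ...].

[0, -2, 2]

PUSH 2  → [2]
PUSH 1  → [2, 1]
OVER    → [2, 1, 2]
PUSH 10 → [2, 1, 2, 10]
GT      → [2, 1, 0]
EQ      → [2, 0]
SWAP    → [0, 2]
OVER    → [0, 2, 0]
DUP     → [0, 2, 0, 0]
MUL     → [0, 2, 0]
POP     → [0, 2]
DUP     → [0, 2, 2]
NEG     → [0, 2, -2]
SWAP    → [0, -2, 2]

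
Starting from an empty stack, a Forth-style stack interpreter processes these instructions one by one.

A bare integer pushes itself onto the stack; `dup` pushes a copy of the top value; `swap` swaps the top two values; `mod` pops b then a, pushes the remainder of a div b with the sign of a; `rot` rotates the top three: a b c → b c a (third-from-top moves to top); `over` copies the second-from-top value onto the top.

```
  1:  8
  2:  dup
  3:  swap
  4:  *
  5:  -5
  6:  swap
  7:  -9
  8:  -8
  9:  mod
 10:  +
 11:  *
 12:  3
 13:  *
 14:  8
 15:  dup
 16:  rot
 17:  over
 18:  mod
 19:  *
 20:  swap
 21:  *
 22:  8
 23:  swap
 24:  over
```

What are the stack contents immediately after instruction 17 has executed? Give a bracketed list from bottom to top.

8    -> [8]
dup  -> [8, 8]
swap -> [8, 8]
*    -> [64]
-5   -> [64, -5]
swap -> [-5, 64]
-9   -> [-5, 64, -9]
-8   -> [-5, 64, -9, -8]
mod  -> [-5, 64, -1]
+    -> [-5, 63]
*    -> [-315]
3    -> [-315, 3]
*    -> [-945]
8    -> [-945, 8]
dup  -> [-945, 8, 8]
rot  -> [8, 8, -945]
over -> [8, 8, -945, 8]

[8, 8, -945, 8]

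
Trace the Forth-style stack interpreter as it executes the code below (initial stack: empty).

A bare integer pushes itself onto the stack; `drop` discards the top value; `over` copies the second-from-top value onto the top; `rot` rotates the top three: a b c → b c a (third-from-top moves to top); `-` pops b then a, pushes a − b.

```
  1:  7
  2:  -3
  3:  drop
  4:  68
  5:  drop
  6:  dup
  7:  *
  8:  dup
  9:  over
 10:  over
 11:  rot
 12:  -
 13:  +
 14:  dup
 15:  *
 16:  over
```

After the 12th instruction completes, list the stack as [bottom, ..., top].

7     7
-3    7 -3
drop  7
68    7 68
drop  7
dup   7 7
*     49
dup   49 49
over  49 49 49
over  49 49 49 49
rot   49 49 49 49
-     49 49 0

[49, 49, 0]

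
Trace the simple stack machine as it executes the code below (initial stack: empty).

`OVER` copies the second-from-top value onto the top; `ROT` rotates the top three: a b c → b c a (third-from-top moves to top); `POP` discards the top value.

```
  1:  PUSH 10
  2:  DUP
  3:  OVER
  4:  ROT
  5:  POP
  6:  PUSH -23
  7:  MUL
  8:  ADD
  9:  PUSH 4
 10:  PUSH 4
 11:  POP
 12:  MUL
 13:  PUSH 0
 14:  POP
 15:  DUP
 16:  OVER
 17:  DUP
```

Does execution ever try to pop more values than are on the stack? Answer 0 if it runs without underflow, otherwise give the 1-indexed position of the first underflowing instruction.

0

PUSH 10  : 10
DUP      : 10 10
OVER     : 10 10 10
ROT      : 10 10 10
POP      : 10 10
PUSH -23 : 10 10 -23
MUL      : 10 -230
ADD      : -220
PUSH 4   : -220 4
PUSH 4   : -220 4 4
POP      : -220 4
MUL      : -880
PUSH 0   : -880 0
POP      : -880
DUP      : -880 -880
OVER     : -880 -880 -880
DUP      : -880 -880 -880 -880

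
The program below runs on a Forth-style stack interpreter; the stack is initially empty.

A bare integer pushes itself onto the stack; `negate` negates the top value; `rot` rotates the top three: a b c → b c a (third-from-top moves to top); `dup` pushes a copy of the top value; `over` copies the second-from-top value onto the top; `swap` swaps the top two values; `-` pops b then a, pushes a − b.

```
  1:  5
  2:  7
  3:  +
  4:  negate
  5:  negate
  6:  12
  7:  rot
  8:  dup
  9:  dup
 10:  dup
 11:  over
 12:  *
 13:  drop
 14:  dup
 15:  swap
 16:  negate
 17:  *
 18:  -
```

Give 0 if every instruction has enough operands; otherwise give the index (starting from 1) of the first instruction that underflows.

7

5      : [5]
7      : [5, 7]
+      : [12]
negate : [-12]
negate : [12]
12     : [12, 12]
rot  — needs 3 operands, stack has 2 → underflow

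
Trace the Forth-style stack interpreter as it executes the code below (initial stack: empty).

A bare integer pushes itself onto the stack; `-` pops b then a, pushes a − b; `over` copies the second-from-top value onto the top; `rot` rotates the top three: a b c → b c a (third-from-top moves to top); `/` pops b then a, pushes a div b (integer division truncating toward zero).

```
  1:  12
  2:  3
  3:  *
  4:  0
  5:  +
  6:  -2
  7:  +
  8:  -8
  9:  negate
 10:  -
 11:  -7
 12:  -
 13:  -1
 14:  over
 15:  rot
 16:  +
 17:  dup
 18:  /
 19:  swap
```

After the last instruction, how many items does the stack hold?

2

12     : 12
3      : 12 3
*      : 36
0      : 36 0
+      : 36
-2     : 36 -2
+      : 34
-8     : 34 -8
negate : 34 8
-      : 26
-7     : 26 -7
-      : 33
-1     : 33 -1
over   : 33 -1 33
rot    : -1 33 33
+      : -1 66
dup    : -1 66 66
/      : -1 1
swap   : 1 -1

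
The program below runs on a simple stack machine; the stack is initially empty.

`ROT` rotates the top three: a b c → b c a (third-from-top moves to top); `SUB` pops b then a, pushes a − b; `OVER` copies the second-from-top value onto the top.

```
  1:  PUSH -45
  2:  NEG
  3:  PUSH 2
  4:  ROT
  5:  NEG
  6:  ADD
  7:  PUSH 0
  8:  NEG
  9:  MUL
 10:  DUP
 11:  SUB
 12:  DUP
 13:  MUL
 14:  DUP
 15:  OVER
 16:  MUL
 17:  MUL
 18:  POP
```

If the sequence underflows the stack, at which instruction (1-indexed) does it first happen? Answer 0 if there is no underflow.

PUSH -45 → -45
NEG      → 45
PUSH 2   → 45 2
ROT  — needs 3 operands, stack has 2 → underflow

4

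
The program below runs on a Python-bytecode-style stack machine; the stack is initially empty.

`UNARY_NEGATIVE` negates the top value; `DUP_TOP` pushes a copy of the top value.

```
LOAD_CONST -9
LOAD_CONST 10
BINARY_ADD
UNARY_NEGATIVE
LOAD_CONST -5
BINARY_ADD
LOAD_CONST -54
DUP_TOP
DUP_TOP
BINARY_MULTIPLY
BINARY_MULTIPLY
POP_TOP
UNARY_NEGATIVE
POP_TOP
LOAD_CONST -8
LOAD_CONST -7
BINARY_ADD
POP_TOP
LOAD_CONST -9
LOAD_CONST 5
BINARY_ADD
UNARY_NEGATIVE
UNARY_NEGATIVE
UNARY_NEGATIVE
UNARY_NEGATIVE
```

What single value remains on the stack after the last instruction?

-4

LOAD_CONST -9    -9
LOAD_CONST 10    -9 10
BINARY_ADD       1
UNARY_NEGATIVE   -1
LOAD_CONST -5    -1 -5
BINARY_ADD       -6
LOAD_CONST -54   -6 -54
DUP_TOP          -6 -54 -54
DUP_TOP          -6 -54 -54 -54
BINARY_MULTIPLY  -6 -54 2916
BINARY_MULTIPLY  -6 -157464
POP_TOP          -6
UNARY_NEGATIVE   6
POP_TOP          (empty)
LOAD_CONST -8    -8
LOAD_CONST -7    -8 -7
BINARY_ADD       -15
POP_TOP          (empty)
LOAD_CONST -9    -9
LOAD_CONST 5     -9 5
BINARY_ADD       -4
UNARY_NEGATIVE   4
UNARY_NEGATIVE   -4
UNARY_NEGATIVE   4
UNARY_NEGATIVE   -4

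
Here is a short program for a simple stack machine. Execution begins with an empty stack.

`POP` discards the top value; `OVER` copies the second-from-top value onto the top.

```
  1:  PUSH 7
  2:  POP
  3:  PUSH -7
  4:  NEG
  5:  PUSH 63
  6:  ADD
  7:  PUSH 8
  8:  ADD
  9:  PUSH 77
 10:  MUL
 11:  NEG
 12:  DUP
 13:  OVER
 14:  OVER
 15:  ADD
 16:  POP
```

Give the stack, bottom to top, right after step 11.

PUSH 7  : [7]
POP     : []
PUSH -7 : [-7]
NEG     : [7]
PUSH 63 : [7, 63]
ADD     : [70]
PUSH 8  : [70, 8]
ADD     : [78]
PUSH 77 : [78, 77]
MUL     : [6006]
NEG     : [-6006]

[-6006]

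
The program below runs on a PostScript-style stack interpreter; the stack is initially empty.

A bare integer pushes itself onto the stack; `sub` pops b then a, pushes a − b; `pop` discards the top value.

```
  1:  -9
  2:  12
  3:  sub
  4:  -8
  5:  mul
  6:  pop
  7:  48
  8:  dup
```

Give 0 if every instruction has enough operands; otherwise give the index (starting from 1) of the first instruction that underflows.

0

-9  → -9
12  → -9 12
sub → -21
-8  → -21 -8
mul → 168
pop → (empty)
48  → 48
dup → 48 48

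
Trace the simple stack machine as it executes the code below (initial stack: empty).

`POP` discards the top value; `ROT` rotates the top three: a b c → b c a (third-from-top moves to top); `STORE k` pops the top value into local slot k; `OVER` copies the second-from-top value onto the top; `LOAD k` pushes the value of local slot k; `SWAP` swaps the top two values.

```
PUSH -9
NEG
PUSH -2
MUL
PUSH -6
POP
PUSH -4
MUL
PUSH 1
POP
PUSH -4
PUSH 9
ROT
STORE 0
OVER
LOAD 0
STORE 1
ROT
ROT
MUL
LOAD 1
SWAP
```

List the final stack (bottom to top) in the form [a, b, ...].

[-4, 72, -36]

PUSH -9 → -9
NEG     → 9
PUSH -2 → 9 -2
MUL     → -18
PUSH -6 → -18 -6
POP     → -18
PUSH -4 → -18 -4
MUL     → 72
PUSH 1  → 72 1
POP     → 72
PUSH -4 → 72 -4
PUSH 9  → 72 -4 9
ROT     → -4 9 72
STORE 0 → -4 9
OVER    → -4 9 -4
LOAD 0  → -4 9 -4 72
STORE 1 → -4 9 -4
ROT     → 9 -4 -4
ROT     → -4 -4 9
MUL     → -4 -36
LOAD 1  → -4 -36 72
SWAP    → -4 72 -36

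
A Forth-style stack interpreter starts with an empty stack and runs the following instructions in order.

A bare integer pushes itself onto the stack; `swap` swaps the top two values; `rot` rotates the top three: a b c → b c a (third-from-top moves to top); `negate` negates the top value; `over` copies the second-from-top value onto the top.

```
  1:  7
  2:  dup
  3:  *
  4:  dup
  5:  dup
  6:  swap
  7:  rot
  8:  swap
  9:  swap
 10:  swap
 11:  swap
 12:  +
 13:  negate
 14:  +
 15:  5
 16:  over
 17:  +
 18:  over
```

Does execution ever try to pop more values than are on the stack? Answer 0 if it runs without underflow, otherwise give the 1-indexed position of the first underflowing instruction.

7      : 7
dup    : 7 7
*      : 49
dup    : 49 49
dup    : 49 49 49
swap   : 49 49 49
rot    : 49 49 49
swap   : 49 49 49
swap   : 49 49 49
swap   : 49 49 49
swap   : 49 49 49
+      : 49 98
negate : 49 -98
+      : -49
5      : -49 5
over   : -49 5 -49
+      : -49 -44
over   : -49 -44 -49

0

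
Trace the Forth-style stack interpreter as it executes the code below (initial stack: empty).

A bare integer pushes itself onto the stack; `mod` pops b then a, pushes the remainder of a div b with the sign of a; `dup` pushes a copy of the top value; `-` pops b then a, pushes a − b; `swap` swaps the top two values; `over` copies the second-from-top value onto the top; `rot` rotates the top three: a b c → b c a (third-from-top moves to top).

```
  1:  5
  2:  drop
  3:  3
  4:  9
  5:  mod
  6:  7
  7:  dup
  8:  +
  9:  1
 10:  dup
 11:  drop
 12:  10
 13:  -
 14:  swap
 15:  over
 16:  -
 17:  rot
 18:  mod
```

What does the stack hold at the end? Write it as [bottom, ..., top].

[-9, 2]

5    → 5
drop → (empty)
3    → 3
9    → 3 9
mod  → 3
7    → 3 7
dup  → 3 7 7
+    → 3 14
1    → 3 14 1
dup  → 3 14 1 1
drop → 3 14 1
10   → 3 14 1 10
-    → 3 14 -9
swap → 3 -9 14
over → 3 -9 14 -9
-    → 3 -9 23
rot  → -9 23 3
mod  → -9 2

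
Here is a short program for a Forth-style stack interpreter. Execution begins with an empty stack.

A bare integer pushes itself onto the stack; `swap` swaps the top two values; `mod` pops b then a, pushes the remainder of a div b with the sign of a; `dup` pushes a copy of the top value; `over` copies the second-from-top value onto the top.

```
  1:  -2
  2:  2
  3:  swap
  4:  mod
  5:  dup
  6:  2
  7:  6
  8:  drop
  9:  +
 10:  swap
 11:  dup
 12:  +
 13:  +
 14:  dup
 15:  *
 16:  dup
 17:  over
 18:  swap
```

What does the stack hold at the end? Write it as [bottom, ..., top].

-2   : -2
2    : -2 2
swap : 2 -2
mod  : 0
dup  : 0 0
2    : 0 0 2
6    : 0 0 2 6
drop : 0 0 2
+    : 0 2
swap : 2 0
dup  : 2 0 0
+    : 2 0
+    : 2
dup  : 2 2
*    : 4
dup  : 4 4
over : 4 4 4
swap : 4 4 4

[4, 4, 4]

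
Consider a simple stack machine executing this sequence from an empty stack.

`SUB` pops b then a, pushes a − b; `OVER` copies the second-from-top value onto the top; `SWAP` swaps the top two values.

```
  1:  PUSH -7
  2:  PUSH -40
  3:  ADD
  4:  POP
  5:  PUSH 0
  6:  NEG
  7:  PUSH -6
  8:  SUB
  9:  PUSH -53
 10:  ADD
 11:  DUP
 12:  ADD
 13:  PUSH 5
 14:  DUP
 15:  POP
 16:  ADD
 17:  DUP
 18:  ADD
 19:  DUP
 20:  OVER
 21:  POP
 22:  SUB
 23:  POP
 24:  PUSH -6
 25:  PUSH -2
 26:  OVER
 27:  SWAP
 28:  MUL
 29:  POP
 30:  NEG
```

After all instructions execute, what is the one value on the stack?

PUSH -7  : -7
PUSH -40 : -7 -40
ADD      : -47
POP      : (empty)
PUSH 0   : 0
NEG      : 0
PUSH -6  : 0 -6
SUB      : 6
PUSH -53 : 6 -53
ADD      : -47
DUP      : -47 -47
ADD      : -94
PUSH 5   : -94 5
DUP      : -94 5 5
POP      : -94 5
ADD      : -89
DUP      : -89 -89
ADD      : -178
DUP      : -178 -178
OVER     : -178 -178 -178
POP      : -178 -178
SUB      : 0
POP      : (empty)
PUSH -6  : -6
PUSH -2  : -6 -2
OVER     : -6 -2 -6
SWAP     : -6 -6 -2
MUL      : -6 12
POP      : -6
NEG      : 6

6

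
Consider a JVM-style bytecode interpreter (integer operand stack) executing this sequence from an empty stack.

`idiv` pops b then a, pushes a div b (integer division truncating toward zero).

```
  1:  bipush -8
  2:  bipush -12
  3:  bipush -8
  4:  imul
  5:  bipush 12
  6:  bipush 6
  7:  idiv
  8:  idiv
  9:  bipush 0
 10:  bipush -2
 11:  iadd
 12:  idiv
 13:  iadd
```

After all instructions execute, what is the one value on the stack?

bipush -8  → -8
bipush -12 → -8 -12
bipush -8  → -8 -12 -8
imul       → -8 96
bipush 12  → -8 96 12
bipush 6   → -8 96 12 6
idiv       → -8 96 2
idiv       → -8 48
bipush 0   → -8 48 0
bipush -2  → -8 48 0 -2
iadd       → -8 48 -2
idiv       → -8 -24
iadd       → -32

-32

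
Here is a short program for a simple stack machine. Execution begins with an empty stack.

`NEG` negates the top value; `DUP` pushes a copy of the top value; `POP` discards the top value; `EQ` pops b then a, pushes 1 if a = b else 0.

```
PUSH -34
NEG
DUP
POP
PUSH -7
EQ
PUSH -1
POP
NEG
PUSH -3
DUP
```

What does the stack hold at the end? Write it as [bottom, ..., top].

[0, -3, -3]

PUSH -34 : [-34]
NEG      : [34]
DUP      : [34, 34]
POP      : [34]
PUSH -7  : [34, -7]
EQ       : [0]
PUSH -1  : [0, -1]
POP      : [0]
NEG      : [0]
PUSH -3  : [0, -3]
DUP      : [0, -3, -3]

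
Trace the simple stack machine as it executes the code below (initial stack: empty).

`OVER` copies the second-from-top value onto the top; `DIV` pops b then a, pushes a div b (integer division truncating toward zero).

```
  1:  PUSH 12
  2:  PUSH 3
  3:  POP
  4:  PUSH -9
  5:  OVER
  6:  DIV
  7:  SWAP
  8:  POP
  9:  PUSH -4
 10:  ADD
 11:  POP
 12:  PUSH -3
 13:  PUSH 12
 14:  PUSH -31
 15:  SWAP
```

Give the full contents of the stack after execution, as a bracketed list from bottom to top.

[-3, -31, 12]

PUSH 12  → 12
PUSH 3   → 12 3
POP      → 12
PUSH -9  → 12 -9
OVER     → 12 -9 12
DIV      → 12 0
SWAP     → 0 12
POP      → 0
PUSH -4  → 0 -4
ADD      → -4
POP      → (empty)
PUSH -3  → -3
PUSH 12  → -3 12
PUSH -31 → -3 12 -31
SWAP     → -3 -31 12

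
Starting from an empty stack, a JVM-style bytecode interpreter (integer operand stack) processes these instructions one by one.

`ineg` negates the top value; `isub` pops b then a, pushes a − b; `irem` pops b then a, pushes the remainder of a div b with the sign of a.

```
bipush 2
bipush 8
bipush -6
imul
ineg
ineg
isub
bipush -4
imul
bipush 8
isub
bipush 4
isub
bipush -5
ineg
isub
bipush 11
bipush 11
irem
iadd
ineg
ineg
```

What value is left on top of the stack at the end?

bipush 2   [2]
bipush 8   [2, 8]
bipush -6  [2, 8, -6]
imul       [2, -48]
ineg       [2, 48]
ineg       [2, -48]
isub       [50]
bipush -4  [50, -4]
imul       [-200]
bipush 8   [-200, 8]
isub       [-208]
bipush 4   [-208, 4]
isub       [-212]
bipush -5  [-212, -5]
ineg       [-212, 5]
isub       [-217]
bipush 11  [-217, 11]
bipush 11  [-217, 11, 11]
irem       [-217, 0]
iadd       [-217]
ineg       [217]
ineg       [-217]

-217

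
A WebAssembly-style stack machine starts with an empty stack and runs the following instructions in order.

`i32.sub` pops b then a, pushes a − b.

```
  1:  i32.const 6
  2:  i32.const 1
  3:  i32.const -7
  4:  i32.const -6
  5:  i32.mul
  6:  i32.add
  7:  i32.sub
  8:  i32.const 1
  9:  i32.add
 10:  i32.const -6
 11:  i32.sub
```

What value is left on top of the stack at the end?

i32.const 6  -> 6
i32.const 1  -> 6 1
i32.const -7 -> 6 1 -7
i32.const -6 -> 6 1 -7 -6
i32.mul      -> 6 1 42
i32.add      -> 6 43
i32.sub      -> -37
i32.const 1  -> -37 1
i32.add      -> -36
i32.const -6 -> -36 -6
i32.sub      -> -30

-30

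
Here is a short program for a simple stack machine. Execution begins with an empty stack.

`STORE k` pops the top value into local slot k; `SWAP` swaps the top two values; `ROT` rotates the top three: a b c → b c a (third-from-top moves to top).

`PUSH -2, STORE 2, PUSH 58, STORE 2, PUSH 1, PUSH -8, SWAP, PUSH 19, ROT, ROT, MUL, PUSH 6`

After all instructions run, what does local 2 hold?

PUSH -2 → [-2]
STORE 2 → []
PUSH 58 → [58]
STORE 2 → []
PUSH 1  → [1]
PUSH -8 → [1, -8]
SWAP    → [-8, 1]
PUSH 19 → [-8, 1, 19]
ROT     → [1, 19, -8]
ROT     → [19, -8, 1]
MUL     → [19, -8]
PUSH 6  → [19, -8, 6]

58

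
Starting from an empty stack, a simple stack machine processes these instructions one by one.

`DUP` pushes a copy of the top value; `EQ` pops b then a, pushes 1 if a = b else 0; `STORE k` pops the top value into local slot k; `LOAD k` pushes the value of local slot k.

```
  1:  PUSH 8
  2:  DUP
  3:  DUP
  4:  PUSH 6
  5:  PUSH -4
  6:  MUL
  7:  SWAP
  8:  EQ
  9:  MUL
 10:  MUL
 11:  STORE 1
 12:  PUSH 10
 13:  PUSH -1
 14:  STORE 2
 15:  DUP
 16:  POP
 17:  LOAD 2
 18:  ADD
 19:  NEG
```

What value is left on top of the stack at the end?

-9

PUSH 8  -> 8
DUP     -> 8 8
DUP     -> 8 8 8
PUSH 6  -> 8 8 8 6
PUSH -4 -> 8 8 8 6 -4
MUL     -> 8 8 8 -24
SWAP    -> 8 8 -24 8
EQ      -> 8 8 0
MUL     -> 8 0
MUL     -> 0
STORE 1 -> (empty)
PUSH 10 -> 10
PUSH -1 -> 10 -1
STORE 2 -> 10
DUP     -> 10 10
POP     -> 10
LOAD 2  -> 10 -1
ADD     -> 9
NEG     -> -9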